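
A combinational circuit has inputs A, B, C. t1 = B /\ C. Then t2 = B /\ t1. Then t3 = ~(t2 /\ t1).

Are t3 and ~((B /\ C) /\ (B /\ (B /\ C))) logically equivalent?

t1 = B /\ C
t2 = B /\ t1 = B /\ (B /\ C)
t3 = ~(t2 /\ t1) = ~((B /\ (B /\ C)) /\ (B /\ C))
At A=0, B=1, C=1: circuit gives 0, formula gives 0.
At A=0, B=0, C=0: circuit gives 1, formula gives 1.
Agrees on all 8 inputs.

Yes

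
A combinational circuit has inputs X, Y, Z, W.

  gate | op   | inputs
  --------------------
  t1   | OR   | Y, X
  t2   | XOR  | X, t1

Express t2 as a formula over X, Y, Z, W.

t1 = Y OR X
t2 = X XOR t1 = X XOR (Y OR X)

X XOR (Y OR X)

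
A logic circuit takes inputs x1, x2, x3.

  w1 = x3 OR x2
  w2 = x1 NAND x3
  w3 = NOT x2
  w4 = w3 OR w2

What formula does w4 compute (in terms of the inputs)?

NOT x2 OR (x1 NAND x3)

w2 = x1 NAND x3
w3 = NOT x2
w4 = w3 OR w2 = NOT x2 OR (x1 NAND x3)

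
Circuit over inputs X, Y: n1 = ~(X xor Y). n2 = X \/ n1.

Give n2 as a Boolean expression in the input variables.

X \/ (~(X xor Y))

n1 = ~(X xor Y)
n2 = X \/ n1 = X \/ (~(X xor Y))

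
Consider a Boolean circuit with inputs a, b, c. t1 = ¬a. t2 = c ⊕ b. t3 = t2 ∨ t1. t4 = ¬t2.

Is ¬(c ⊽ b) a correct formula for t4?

No

t2 = c ⊕ b
t4 = ¬t2 = ¬(c ⊕ b)
At a=0, b=0, c=0: circuit gives 1, formula gives 0.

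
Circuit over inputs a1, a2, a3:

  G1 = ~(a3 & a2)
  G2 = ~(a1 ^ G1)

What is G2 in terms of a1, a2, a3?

~(a1 ^ (~(a3 & a2)))

G1 = ~(a3 & a2)
G2 = ~(a1 ^ G1) = ~(a1 ^ (~(a3 & a2)))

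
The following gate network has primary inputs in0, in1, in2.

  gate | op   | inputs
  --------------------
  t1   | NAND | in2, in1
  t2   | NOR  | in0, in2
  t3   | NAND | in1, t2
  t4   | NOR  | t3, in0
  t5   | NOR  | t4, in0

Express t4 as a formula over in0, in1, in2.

(in1 NAND (in0 NOR in2)) NOR in0

t2 = in0 NOR in2
t3 = in1 NAND t2 = in1 NAND (in0 NOR in2)
t4 = t3 NOR in0 = (in1 NAND (in0 NOR in2)) NOR in0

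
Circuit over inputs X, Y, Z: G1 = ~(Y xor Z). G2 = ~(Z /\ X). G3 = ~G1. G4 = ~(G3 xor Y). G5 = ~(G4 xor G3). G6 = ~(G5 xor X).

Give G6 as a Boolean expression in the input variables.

~((~((~(~(~(Y xor Z)) xor Y)) xor ~(~(Y xor Z)))) xor X)

G1 = ~(Y xor Z)
G3 = ~G1 = ~(~(Y xor Z))
G4 = ~(G3 xor Y) = ~(~(~(Y xor Z)) xor Y)
G5 = ~(G4 xor G3) = ~((~(~(~(Y xor Z)) xor Y)) xor ~(~(Y xor Z)))
G6 = ~(G5 xor X) = ~((~((~(~(~(Y xor Z)) xor Y)) xor ~(~(Y xor Z)))) xor X)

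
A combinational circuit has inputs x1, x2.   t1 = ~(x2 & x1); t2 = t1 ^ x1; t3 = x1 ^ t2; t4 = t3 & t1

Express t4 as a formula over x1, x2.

t1 = ~(x2 & x1)
t2 = t1 ^ x1 = (~(x2 & x1)) ^ x1
t3 = x1 ^ t2 = x1 ^ ((~(x2 & x1)) ^ x1)
t4 = t3 & t1 = (x1 ^ ((~(x2 & x1)) ^ x1)) & (~(x2 & x1))

(x1 ^ ((~(x2 & x1)) ^ x1)) & (~(x2 & x1))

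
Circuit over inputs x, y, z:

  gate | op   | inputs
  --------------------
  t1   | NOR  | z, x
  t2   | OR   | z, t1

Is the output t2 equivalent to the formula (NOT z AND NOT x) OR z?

Yes

t1 = z NOR x
t2 = z OR t1 = z OR (z NOR x)
At x=1, y=0, z=0: circuit gives 0, formula gives 0.
At x=0, y=0, z=0: circuit gives 1, formula gives 1.
Agrees on all 8 inputs.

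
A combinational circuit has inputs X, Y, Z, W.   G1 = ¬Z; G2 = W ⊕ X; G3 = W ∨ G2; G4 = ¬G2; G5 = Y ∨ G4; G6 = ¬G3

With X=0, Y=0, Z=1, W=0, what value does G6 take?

G2 = 0 ⊕ 0 = 0
G3 = 0 ∨ 0 = 0
G6 = ¬0 = 1

1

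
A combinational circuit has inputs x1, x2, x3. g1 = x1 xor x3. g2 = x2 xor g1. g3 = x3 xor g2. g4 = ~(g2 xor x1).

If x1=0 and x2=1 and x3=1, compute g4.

g1 = 0 xor 1 = 1
g2 = 1 xor 1 = 0
g4 = ~(0 xor 0) = 1

1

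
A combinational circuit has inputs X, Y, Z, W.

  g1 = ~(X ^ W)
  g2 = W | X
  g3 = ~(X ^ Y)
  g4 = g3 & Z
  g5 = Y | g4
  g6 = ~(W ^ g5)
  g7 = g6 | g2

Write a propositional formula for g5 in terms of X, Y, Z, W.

g3 = ~(X ^ Y)
g4 = g3 & Z = (~(X ^ Y)) & Z
g5 = Y | g4 = Y | ((~(X ^ Y)) & Z)

Y | ((~(X ^ Y)) & Z)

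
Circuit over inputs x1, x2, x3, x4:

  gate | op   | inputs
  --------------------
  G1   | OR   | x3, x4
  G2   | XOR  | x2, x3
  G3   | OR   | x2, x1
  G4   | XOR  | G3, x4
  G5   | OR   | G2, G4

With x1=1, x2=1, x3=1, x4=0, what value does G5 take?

1

G2 = 1 XOR 1 = 0
G3 = 1 OR 1 = 1
G4 = 1 XOR 0 = 1
G5 = 0 OR 1 = 1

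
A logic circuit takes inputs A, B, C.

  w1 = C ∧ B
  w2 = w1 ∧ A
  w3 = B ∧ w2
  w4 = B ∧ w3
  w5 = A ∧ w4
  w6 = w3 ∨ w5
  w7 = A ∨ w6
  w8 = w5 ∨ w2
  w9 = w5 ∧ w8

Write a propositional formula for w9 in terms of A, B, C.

(A ∧ (B ∧ (B ∧ ((C ∧ B) ∧ A)))) ∧ ((A ∧ (B ∧ (B ∧ ((C ∧ B) ∧ A)))) ∨ ((C ∧ B) ∧ A))

w1 = C ∧ B
w2 = w1 ∧ A = (C ∧ B) ∧ A
w3 = B ∧ w2 = B ∧ ((C ∧ B) ∧ A)
w4 = B ∧ w3 = B ∧ (B ∧ ((C ∧ B) ∧ A))
w5 = A ∧ w4 = A ∧ (B ∧ (B ∧ ((C ∧ B) ∧ A)))
w8 = w5 ∨ w2 = (A ∧ (B ∧ (B ∧ ((C ∧ B) ∧ A)))) ∨ ((C ∧ B) ∧ A)
w9 = w5 ∧ w8 = (A ∧ (B ∧ (B ∧ ((C ∧ B) ∧ A)))) ∧ ((A ∧ (B ∧ (B ∧ ((C ∧ B) ∧ A)))) ∨ ((C ∧ B) ∧ A))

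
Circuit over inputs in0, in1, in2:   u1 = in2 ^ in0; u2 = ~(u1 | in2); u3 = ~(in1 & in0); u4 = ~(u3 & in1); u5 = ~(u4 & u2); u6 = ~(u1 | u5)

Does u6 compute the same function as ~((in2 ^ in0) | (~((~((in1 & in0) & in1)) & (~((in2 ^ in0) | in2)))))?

No

u1 = in2 ^ in0
u2 = ~(u1 | in2) = ~((in2 ^ in0) | in2)
u3 = ~(in1 & in0)
u4 = ~(u3 & in1) = ~((~(in1 & in0)) & in1)
u5 = ~(u4 & u2) = ~((~((~(in1 & in0)) & in1)) & (~((in2 ^ in0) | in2)))
u6 = ~(u1 | u5) = ~((in2 ^ in0) | (~((~((~(in1 & in0)) & in1)) & (~((in2 ^ in0) | in2)))))
At in0=0, in1=1, in2=0: circuit gives 0, formula gives 1.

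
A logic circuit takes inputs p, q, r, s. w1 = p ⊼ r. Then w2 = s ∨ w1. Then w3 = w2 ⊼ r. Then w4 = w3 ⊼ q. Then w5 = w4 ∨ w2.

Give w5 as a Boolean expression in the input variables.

w1 = p ⊼ r
w2 = s ∨ w1 = s ∨ (p ⊼ r)
w3 = w2 ⊼ r = (s ∨ (p ⊼ r)) ⊼ r
w4 = w3 ⊼ q = ((s ∨ (p ⊼ r)) ⊼ r) ⊼ q
w5 = w4 ∨ w2 = (((s ∨ (p ⊼ r)) ⊼ r) ⊼ q) ∨ (s ∨ (p ⊼ r))

(((s ∨ (p ⊼ r)) ⊼ r) ⊼ q) ∨ (s ∨ (p ⊼ r))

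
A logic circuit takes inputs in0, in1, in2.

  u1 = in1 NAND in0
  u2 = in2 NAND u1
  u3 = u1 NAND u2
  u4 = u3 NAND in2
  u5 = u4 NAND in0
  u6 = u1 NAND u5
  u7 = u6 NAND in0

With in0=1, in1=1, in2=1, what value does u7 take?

u1 = 1 NAND 1 = 0
u2 = 1 NAND 0 = 1
u3 = 0 NAND 1 = 1
u4 = 1 NAND 1 = 0
u5 = 0 NAND 1 = 1
u6 = 0 NAND 1 = 1
u7 = 1 NAND 1 = 0

0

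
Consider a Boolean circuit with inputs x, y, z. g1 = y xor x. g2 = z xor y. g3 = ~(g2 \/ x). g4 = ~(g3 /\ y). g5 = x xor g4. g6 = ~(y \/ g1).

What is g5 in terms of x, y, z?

g2 = z xor y
g3 = ~(g2 \/ x) = ~((z xor y) \/ x)
g4 = ~(g3 /\ y) = ~((~((z xor y) \/ x)) /\ y)
g5 = x xor g4 = x xor (~((~((z xor y) \/ x)) /\ y))

x xor (~((~((z xor y) \/ x)) /\ y))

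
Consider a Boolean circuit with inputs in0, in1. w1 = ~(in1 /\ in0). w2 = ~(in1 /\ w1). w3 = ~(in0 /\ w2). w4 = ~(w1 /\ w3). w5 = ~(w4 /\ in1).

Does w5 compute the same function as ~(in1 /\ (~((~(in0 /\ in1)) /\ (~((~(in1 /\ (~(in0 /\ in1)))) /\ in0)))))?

w1 = ~(in1 /\ in0)
w2 = ~(in1 /\ w1) = ~(in1 /\ (~(in1 /\ in0)))
w3 = ~(in0 /\ w2) = ~(in0 /\ (~(in1 /\ (~(in1 /\ in0)))))
w4 = ~(w1 /\ w3) = ~((~(in1 /\ in0)) /\ (~(in0 /\ (~(in1 /\ (~(in1 /\ in0)))))))
w5 = ~(w4 /\ in1) = ~((~((~(in1 /\ in0)) /\ (~(in0 /\ (~(in1 /\ (~(in1 /\ in0)))))))) /\ in1)
At in0=1, in1=1: circuit gives 0, formula gives 0.
At in0=0, in1=0: circuit gives 1, formula gives 1.
Agrees on all 4 inputs.

Yes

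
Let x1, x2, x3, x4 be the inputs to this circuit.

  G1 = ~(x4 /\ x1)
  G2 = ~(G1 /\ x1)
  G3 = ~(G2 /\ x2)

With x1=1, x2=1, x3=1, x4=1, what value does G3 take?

G1 = ~(1 /\ 1) = 0
G2 = ~(0 /\ 1) = 1
G3 = ~(1 /\ 1) = 0

0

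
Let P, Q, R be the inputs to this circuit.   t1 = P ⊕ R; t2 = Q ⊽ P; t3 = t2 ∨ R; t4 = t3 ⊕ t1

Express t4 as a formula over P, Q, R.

((Q ⊽ P) ∨ R) ⊕ (P ⊕ R)

t1 = P ⊕ R
t2 = Q ⊽ P
t3 = t2 ∨ R = (Q ⊽ P) ∨ R
t4 = t3 ⊕ t1 = ((Q ⊽ P) ∨ R) ⊕ (P ⊕ R)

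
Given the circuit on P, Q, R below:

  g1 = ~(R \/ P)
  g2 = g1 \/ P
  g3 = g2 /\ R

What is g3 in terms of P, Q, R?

((~(R \/ P)) \/ P) /\ R

g1 = ~(R \/ P)
g2 = g1 \/ P = (~(R \/ P)) \/ P
g3 = g2 /\ R = ((~(R \/ P)) \/ P) /\ R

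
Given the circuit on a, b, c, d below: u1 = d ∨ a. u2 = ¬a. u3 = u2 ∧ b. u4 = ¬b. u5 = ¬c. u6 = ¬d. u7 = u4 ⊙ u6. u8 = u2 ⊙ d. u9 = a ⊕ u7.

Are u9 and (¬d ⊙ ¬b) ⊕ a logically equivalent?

u4 = ¬b
u6 = ¬d
u7 = u4 ⊙ u6 = ¬b ⊙ ¬d
u9 = a ⊕ u7 = a ⊕ (¬b ⊙ ¬d)
At a=0, b=0, c=0, d=1: circuit gives 0, formula gives 0.
At a=0, b=0, c=0, d=0: circuit gives 1, formula gives 1.
Agrees on all 16 inputs.

Yes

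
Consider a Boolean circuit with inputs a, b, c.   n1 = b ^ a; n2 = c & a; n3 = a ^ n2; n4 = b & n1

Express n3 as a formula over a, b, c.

n2 = c & a
n3 = a ^ n2 = a ^ (c & a)

a ^ (c & a)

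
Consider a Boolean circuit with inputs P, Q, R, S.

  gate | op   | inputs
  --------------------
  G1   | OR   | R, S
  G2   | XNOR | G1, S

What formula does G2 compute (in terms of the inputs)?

(R OR S) XNOR S

G1 = R OR S
G2 = G1 XNOR S = (R OR S) XNOR S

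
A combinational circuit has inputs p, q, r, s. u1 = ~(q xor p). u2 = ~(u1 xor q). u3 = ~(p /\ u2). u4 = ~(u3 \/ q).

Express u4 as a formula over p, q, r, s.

~((~(p /\ (~((~(q xor p)) xor q)))) \/ q)

u1 = ~(q xor p)
u2 = ~(u1 xor q) = ~((~(q xor p)) xor q)
u3 = ~(p /\ u2) = ~(p /\ (~((~(q xor p)) xor q)))
u4 = ~(u3 \/ q) = ~((~(p /\ (~((~(q xor p)) xor q)))) \/ q)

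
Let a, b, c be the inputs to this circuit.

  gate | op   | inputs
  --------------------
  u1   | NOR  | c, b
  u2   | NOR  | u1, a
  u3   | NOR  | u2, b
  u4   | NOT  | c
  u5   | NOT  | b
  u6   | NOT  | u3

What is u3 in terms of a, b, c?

u1 = c NOR b
u2 = u1 NOR a = (c NOR b) NOR a
u3 = u2 NOR b = ((c NOR b) NOR a) NOR b

((c NOR b) NOR a) NOR b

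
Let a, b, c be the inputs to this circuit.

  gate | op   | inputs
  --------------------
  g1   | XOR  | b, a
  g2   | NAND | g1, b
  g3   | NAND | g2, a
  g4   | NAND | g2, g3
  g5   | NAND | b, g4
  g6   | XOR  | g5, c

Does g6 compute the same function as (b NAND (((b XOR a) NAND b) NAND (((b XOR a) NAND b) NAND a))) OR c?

g1 = b XOR a
g2 = g1 NAND b = (b XOR a) NAND b
g3 = g2 NAND a = ((b XOR a) NAND b) NAND a
g4 = g2 NAND g3 = ((b XOR a) NAND b) NAND (((b XOR a) NAND b) NAND a)
g5 = b NAND g4 = b NAND (((b XOR a) NAND b) NAND (((b XOR a) NAND b) NAND a))
g6 = g5 XOR c = (b NAND (((b XOR a) NAND b) NAND (((b XOR a) NAND b) NAND a))) XOR c
At a=0, b=0, c=1: circuit gives 0, formula gives 1.

No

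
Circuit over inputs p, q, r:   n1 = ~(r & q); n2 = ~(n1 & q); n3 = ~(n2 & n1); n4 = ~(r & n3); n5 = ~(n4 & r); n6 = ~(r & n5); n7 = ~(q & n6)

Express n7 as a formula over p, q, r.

n1 = ~(r & q)
n2 = ~(n1 & q) = ~((~(r & q)) & q)
n3 = ~(n2 & n1) = ~((~((~(r & q)) & q)) & (~(r & q)))
n4 = ~(r & n3) = ~(r & (~((~((~(r & q)) & q)) & (~(r & q)))))
n5 = ~(n4 & r) = ~((~(r & (~((~((~(r & q)) & q)) & (~(r & q)))))) & r)
n6 = ~(r & n5) = ~(r & (~((~(r & (~((~((~(r & q)) & q)) & (~(r & q)))))) & r)))
n7 = ~(q & n6) = ~(q & (~(r & (~((~(r & (~((~((~(r & q)) & q)) & (~(r & q)))))) & r)))))

~(q & (~(r & (~((~(r & (~((~((~(r & q)) & q)) & (~(r & q)))))) & r)))))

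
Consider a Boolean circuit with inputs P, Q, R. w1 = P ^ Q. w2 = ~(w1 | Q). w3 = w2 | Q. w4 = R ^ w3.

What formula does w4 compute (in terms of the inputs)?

w1 = P ^ Q
w2 = ~(w1 | Q) = ~((P ^ Q) | Q)
w3 = w2 | Q = (~((P ^ Q) | Q)) | Q
w4 = R ^ w3 = R ^ ((~((P ^ Q) | Q)) | Q)

R ^ ((~((P ^ Q) | Q)) | Q)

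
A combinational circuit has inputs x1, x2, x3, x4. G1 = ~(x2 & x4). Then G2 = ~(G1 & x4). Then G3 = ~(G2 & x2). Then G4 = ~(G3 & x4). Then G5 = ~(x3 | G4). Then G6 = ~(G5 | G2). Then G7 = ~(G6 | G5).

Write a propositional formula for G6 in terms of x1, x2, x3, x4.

G1 = ~(x2 & x4)
G2 = ~(G1 & x4) = ~((~(x2 & x4)) & x4)
G3 = ~(G2 & x2) = ~((~((~(x2 & x4)) & x4)) & x2)
G4 = ~(G3 & x4) = ~((~((~((~(x2 & x4)) & x4)) & x2)) & x4)
G5 = ~(x3 | G4) = ~(x3 | (~((~((~((~(x2 & x4)) & x4)) & x2)) & x4)))
G6 = ~(G5 | G2) = ~((~(x3 | (~((~((~((~(x2 & x4)) & x4)) & x2)) & x4)))) | (~((~(x2 & x4)) & x4)))

~((~(x3 | (~((~((~((~(x2 & x4)) & x4)) & x2)) & x4)))) | (~((~(x2 & x4)) & x4)))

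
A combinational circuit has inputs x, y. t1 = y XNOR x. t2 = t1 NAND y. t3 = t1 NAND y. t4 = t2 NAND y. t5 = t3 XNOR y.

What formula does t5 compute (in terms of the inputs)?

((y XNOR x) NAND y) XNOR y

t1 = y XNOR x
t3 = t1 NAND y = (y XNOR x) NAND y
t5 = t3 XNOR y = ((y XNOR x) NAND y) XNOR y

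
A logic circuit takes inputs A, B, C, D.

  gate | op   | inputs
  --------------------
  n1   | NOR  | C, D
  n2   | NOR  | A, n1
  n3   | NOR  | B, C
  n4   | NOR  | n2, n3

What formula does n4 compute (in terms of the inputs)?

n1 = C NOR D
n2 = A NOR n1 = A NOR (C NOR D)
n3 = B NOR C
n4 = n2 NOR n3 = (A NOR (C NOR D)) NOR (B NOR C)

(A NOR (C NOR D)) NOR (B NOR C)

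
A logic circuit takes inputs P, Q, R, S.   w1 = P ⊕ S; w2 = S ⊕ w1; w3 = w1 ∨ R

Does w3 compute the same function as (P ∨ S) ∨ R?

w1 = P ⊕ S
w3 = w1 ∨ R = (P ⊕ S) ∨ R
At P=1, Q=0, R=0, S=1: circuit gives 0, formula gives 1.

No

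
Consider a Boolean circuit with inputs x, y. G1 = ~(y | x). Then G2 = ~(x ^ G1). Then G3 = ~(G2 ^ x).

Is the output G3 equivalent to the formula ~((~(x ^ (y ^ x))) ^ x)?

No

G1 = ~(y | x)
G2 = ~(x ^ G1) = ~(x ^ (~(y | x)))
G3 = ~(G2 ^ x) = ~((~(x ^ (~(y | x)))) ^ x)
At x=0, y=0: circuit gives 1, formula gives 0.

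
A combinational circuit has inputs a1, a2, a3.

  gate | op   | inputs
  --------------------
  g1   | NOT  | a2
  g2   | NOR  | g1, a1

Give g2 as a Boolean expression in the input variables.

g1 = NOT a2
g2 = g1 NOR a1 = NOT a2 NOR a1

NOT a2 NOR a1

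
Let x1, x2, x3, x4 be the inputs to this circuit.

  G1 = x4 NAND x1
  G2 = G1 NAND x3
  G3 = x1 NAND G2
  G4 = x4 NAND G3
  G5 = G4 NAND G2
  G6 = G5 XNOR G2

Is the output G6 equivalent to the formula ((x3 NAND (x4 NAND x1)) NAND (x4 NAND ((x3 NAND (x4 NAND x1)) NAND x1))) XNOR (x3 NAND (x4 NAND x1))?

Yes

G1 = x4 NAND x1
G2 = G1 NAND x3 = (x4 NAND x1) NAND x3
G3 = x1 NAND G2 = x1 NAND ((x4 NAND x1) NAND x3)
G4 = x4 NAND G3 = x4 NAND (x1 NAND ((x4 NAND x1) NAND x3))
G5 = G4 NAND G2 = (x4 NAND (x1 NAND ((x4 NAND x1) NAND x3))) NAND ((x4 NAND x1) NAND x3)
G6 = G5 XNOR G2 = ((x4 NAND (x1 NAND ((x4 NAND x1) NAND x3))) NAND ((x4 NAND x1) NAND x3)) XNOR ((x4 NAND x1) NAND x3)
At x1=0, x2=0, x3=0, x4=0: circuit gives 0, formula gives 0.
At x1=0, x2=0, x3=0, x4=1: circuit gives 1, formula gives 1.
Agrees on all 16 inputs.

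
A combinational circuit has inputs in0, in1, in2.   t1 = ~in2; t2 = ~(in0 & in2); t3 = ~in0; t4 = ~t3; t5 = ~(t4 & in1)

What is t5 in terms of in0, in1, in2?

t3 = ~in0
t4 = ~t3 = ~~in0
t5 = ~(t4 & in1) = ~(~~in0 & in1)

~(~~in0 & in1)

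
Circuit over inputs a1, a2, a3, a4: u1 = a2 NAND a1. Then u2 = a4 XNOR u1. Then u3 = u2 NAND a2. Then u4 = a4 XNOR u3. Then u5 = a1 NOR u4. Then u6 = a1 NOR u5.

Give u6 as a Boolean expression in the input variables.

u1 = a2 NAND a1
u2 = a4 XNOR u1 = a4 XNOR (a2 NAND a1)
u3 = u2 NAND a2 = (a4 XNOR (a2 NAND a1)) NAND a2
u4 = a4 XNOR u3 = a4 XNOR ((a4 XNOR (a2 NAND a1)) NAND a2)
u5 = a1 NOR u4 = a1 NOR (a4 XNOR ((a4 XNOR (a2 NAND a1)) NAND a2))
u6 = a1 NOR u5 = a1 NOR (a1 NOR (a4 XNOR ((a4 XNOR (a2 NAND a1)) NAND a2)))

a1 NOR (a1 NOR (a4 XNOR ((a4 XNOR (a2 NAND a1)) NAND a2)))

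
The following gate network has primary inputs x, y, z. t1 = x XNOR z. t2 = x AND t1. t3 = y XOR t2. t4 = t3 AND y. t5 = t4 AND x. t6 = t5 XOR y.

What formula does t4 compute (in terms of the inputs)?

t1 = x XNOR z
t2 = x AND t1 = x AND (x XNOR z)
t3 = y XOR t2 = y XOR (x AND (x XNOR z))
t4 = t3 AND y = (y XOR (x AND (x XNOR z))) AND y

(y XOR (x AND (x XNOR z))) AND y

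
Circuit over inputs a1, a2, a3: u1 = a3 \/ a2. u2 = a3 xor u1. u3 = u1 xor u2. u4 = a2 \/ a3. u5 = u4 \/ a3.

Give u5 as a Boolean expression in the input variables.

u4 = a2 \/ a3
u5 = u4 \/ a3 = (a2 \/ a3) \/ a3

(a2 \/ a3) \/ a3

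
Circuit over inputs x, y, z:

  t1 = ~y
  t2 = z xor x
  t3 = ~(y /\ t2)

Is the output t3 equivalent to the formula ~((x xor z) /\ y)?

t2 = z xor x
t3 = ~(y /\ t2) = ~(y /\ (z xor x))
At x=0, y=1, z=1: circuit gives 0, formula gives 0.
At x=0, y=0, z=0: circuit gives 1, formula gives 1.
Agrees on all 8 inputs.

Yes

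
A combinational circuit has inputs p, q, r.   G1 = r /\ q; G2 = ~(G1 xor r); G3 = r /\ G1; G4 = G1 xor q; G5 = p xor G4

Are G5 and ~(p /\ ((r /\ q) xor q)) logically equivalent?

No

G1 = r /\ q
G4 = G1 xor q = (r /\ q) xor q
G5 = p xor G4 = p xor ((r /\ q) xor q)
At p=0, q=0, r=0: circuit gives 0, formula gives 1.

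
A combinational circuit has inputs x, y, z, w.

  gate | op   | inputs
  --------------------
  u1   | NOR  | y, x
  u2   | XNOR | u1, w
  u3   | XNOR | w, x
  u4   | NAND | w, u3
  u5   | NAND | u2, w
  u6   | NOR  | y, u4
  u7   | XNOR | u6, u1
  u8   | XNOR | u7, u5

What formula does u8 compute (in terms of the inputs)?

((y NOR (w NAND (w XNOR x))) XNOR (y NOR x)) XNOR (((y NOR x) XNOR w) NAND w)

u1 = y NOR x
u2 = u1 XNOR w = (y NOR x) XNOR w
u3 = w XNOR x
u4 = w NAND u3 = w NAND (w XNOR x)
u5 = u2 NAND w = ((y NOR x) XNOR w) NAND w
u6 = y NOR u4 = y NOR (w NAND (w XNOR x))
u7 = u6 XNOR u1 = (y NOR (w NAND (w XNOR x))) XNOR (y NOR x)
u8 = u7 XNOR u5 = ((y NOR (w NAND (w XNOR x))) XNOR (y NOR x)) XNOR (((y NOR x) XNOR w) NAND w)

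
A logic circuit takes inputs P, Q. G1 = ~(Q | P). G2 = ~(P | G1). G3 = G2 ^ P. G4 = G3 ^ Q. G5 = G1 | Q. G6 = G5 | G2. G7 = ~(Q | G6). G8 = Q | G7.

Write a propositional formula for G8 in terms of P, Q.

Q | (~(Q | (((~(Q | P)) | Q) | (~(P | (~(Q | P)))))))

G1 = ~(Q | P)
G2 = ~(P | G1) = ~(P | (~(Q | P)))
G5 = G1 | Q = (~(Q | P)) | Q
G6 = G5 | G2 = ((~(Q | P)) | Q) | (~(P | (~(Q | P))))
G7 = ~(Q | G6) = ~(Q | (((~(Q | P)) | Q) | (~(P | (~(Q | P))))))
G8 = Q | G7 = Q | (~(Q | (((~(Q | P)) | Q) | (~(P | (~(Q | P)))))))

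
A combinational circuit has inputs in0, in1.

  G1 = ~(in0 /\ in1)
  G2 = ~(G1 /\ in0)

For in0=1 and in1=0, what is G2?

G1 = ~(1 /\ 0) = 1
G2 = ~(1 /\ 1) = 0

0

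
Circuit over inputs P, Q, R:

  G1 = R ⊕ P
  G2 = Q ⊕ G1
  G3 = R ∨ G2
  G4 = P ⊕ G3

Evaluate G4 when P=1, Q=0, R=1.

0

G1 = 1 ⊕ 1 = 0
G2 = 0 ⊕ 0 = 0
G3 = 1 ∨ 0 = 1
G4 = 1 ⊕ 1 = 0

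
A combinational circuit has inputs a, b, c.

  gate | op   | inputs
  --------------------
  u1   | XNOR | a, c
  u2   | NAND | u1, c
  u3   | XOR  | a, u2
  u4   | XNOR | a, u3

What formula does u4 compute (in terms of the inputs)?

u1 = a XNOR c
u2 = u1 NAND c = (a XNOR c) NAND c
u3 = a XOR u2 = a XOR ((a XNOR c) NAND c)
u4 = a XNOR u3 = a XNOR (a XOR ((a XNOR c) NAND c))

a XNOR (a XOR ((a XNOR c) NAND c))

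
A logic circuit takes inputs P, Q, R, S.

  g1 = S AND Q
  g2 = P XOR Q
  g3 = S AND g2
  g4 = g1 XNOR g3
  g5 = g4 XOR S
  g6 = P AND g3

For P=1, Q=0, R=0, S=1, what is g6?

g2 = 1 XOR 0 = 1
g3 = 1 AND 1 = 1
g6 = 1 AND 1 = 1

1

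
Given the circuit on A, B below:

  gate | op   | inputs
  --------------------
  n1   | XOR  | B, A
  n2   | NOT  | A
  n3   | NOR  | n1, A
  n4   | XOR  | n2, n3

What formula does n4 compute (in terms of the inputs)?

n1 = B XOR A
n2 = NOT A
n3 = n1 NOR A = (B XOR A) NOR A
n4 = n2 XOR n3 = NOT A XOR ((B XOR A) NOR A)

NOT A XOR ((B XOR A) NOR A)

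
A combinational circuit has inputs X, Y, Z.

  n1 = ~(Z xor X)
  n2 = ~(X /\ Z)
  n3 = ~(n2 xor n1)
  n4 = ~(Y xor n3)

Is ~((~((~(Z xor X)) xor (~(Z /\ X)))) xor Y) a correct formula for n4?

Yes

n1 = ~(Z xor X)
n2 = ~(X /\ Z)
n3 = ~(n2 xor n1) = ~((~(X /\ Z)) xor (~(Z xor X)))
n4 = ~(Y xor n3) = ~(Y xor (~((~(X /\ Z)) xor (~(Z xor X)))))
At X=0, Y=0, Z=0: circuit gives 0, formula gives 0.
At X=0, Y=0, Z=1: circuit gives 1, formula gives 1.
Agrees on all 8 inputs.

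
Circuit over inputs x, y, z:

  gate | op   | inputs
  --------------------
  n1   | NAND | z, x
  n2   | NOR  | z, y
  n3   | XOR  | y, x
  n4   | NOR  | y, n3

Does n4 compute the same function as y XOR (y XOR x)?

n3 = y XOR x
n4 = y NOR n3 = y NOR (y XOR x)
At x=0, y=0, z=0: circuit gives 1, formula gives 0.

No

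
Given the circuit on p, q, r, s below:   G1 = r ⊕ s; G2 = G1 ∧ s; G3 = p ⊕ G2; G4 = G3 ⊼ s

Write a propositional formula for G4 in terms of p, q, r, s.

(p ⊕ ((r ⊕ s) ∧ s)) ⊼ s

G1 = r ⊕ s
G2 = G1 ∧ s = (r ⊕ s) ∧ s
G3 = p ⊕ G2 = p ⊕ ((r ⊕ s) ∧ s)
G4 = G3 ⊼ s = (p ⊕ ((r ⊕ s) ∧ s)) ⊼ s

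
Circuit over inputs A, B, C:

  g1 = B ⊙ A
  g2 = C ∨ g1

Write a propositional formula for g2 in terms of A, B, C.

g1 = B ⊙ A
g2 = C ∨ g1 = C ∨ (B ⊙ A)

C ∨ (B ⊙ A)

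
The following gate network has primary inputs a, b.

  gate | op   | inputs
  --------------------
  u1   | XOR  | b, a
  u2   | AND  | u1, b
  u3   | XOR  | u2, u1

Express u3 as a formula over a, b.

u1 = b XOR a
u2 = u1 AND b = (b XOR a) AND b
u3 = u2 XOR u1 = ((b XOR a) AND b) XOR (b XOR a)

((b XOR a) AND b) XOR (b XOR a)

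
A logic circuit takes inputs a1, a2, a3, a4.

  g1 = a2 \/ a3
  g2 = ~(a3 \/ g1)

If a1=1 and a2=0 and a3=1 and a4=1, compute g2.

g1 = 0 \/ 1 = 1
g2 = ~(1 \/ 1) = 0

0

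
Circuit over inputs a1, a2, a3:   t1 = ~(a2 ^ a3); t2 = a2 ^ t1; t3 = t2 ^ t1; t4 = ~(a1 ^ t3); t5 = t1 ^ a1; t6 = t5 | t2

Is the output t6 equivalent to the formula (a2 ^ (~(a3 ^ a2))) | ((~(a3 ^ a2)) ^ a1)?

Yes

t1 = ~(a2 ^ a3)
t2 = a2 ^ t1 = a2 ^ (~(a2 ^ a3))
t5 = t1 ^ a1 = (~(a2 ^ a3)) ^ a1
t6 = t5 | t2 = ((~(a2 ^ a3)) ^ a1) | (a2 ^ (~(a2 ^ a3)))
At a1=0, a2=0, a3=1: circuit gives 0, formula gives 0.
At a1=0, a2=0, a3=0: circuit gives 1, formula gives 1.
Agrees on all 8 inputs.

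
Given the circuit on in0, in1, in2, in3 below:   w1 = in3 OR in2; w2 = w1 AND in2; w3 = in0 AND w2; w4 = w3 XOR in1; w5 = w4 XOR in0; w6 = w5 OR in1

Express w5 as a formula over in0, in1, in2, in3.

((in0 AND ((in3 OR in2) AND in2)) XOR in1) XOR in0

w1 = in3 OR in2
w2 = w1 AND in2 = (in3 OR in2) AND in2
w3 = in0 AND w2 = in0 AND ((in3 OR in2) AND in2)
w4 = w3 XOR in1 = (in0 AND ((in3 OR in2) AND in2)) XOR in1
w5 = w4 XOR in0 = ((in0 AND ((in3 OR in2) AND in2)) XOR in1) XOR in0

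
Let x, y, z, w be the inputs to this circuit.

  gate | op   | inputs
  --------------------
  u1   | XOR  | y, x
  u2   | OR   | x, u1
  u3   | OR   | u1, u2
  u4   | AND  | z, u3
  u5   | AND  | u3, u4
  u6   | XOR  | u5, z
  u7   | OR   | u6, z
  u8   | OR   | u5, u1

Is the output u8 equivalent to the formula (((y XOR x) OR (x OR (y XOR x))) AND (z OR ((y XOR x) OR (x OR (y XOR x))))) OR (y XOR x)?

No

u1 = y XOR x
u2 = x OR u1 = x OR (y XOR x)
u3 = u1 OR u2 = (y XOR x) OR (x OR (y XOR x))
u4 = z AND u3 = z AND ((y XOR x) OR (x OR (y XOR x)))
u5 = u3 AND u4 = ((y XOR x) OR (x OR (y XOR x))) AND (z AND ((y XOR x) OR (x OR (y XOR x))))
u8 = u5 OR u1 = (((y XOR x) OR (x OR (y XOR x))) AND (z AND ((y XOR x) OR (x OR (y XOR x))))) OR (y XOR x)
At x=1, y=1, z=0, w=0: circuit gives 0, formula gives 1.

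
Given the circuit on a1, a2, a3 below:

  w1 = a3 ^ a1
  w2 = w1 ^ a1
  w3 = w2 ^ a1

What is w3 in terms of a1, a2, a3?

((a3 ^ a1) ^ a1) ^ a1

w1 = a3 ^ a1
w2 = w1 ^ a1 = (a3 ^ a1) ^ a1
w3 = w2 ^ a1 = ((a3 ^ a1) ^ a1) ^ a1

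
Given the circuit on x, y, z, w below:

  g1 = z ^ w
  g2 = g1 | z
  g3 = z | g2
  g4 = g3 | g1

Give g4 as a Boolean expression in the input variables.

(z | ((z ^ w) | z)) | (z ^ w)

g1 = z ^ w
g2 = g1 | z = (z ^ w) | z
g3 = z | g2 = z | ((z ^ w) | z)
g4 = g3 | g1 = (z | ((z ^ w) | z)) | (z ^ w)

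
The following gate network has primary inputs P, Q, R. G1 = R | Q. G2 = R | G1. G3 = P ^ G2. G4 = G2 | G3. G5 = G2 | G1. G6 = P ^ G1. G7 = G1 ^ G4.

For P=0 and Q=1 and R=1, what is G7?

G1 = 1 | 1 = 1
G2 = 1 | 1 = 1
G3 = 0 ^ 1 = 1
G4 = 1 | 1 = 1
G7 = 1 ^ 1 = 0

0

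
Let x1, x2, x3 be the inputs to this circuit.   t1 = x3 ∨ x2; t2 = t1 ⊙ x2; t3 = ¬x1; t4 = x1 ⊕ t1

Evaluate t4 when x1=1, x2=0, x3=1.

0

t1 = 1 ∨ 0 = 1
t4 = 1 ⊕ 1 = 0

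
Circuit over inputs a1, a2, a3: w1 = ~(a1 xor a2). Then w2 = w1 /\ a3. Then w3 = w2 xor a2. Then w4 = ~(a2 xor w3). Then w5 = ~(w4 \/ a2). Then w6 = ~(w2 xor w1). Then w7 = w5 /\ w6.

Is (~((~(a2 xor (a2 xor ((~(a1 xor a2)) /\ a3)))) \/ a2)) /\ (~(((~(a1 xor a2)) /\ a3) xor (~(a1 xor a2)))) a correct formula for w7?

w1 = ~(a1 xor a2)
w2 = w1 /\ a3 = (~(a1 xor a2)) /\ a3
w3 = w2 xor a2 = ((~(a1 xor a2)) /\ a3) xor a2
w4 = ~(a2 xor w3) = ~(a2 xor (((~(a1 xor a2)) /\ a3) xor a2))
w5 = ~(w4 \/ a2) = ~((~(a2 xor (((~(a1 xor a2)) /\ a3) xor a2))) \/ a2)
w6 = ~(w2 xor w1) = ~(((~(a1 xor a2)) /\ a3) xor (~(a1 xor a2)))
w7 = w5 /\ w6 = (~((~(a2 xor (((~(a1 xor a2)) /\ a3) xor a2))) \/ a2)) /\ (~(((~(a1 xor a2)) /\ a3) xor (~(a1 xor a2))))
At a1=0, a2=0, a3=0: circuit gives 0, formula gives 0.
At a1=0, a2=0, a3=1: circuit gives 1, formula gives 1.
Agrees on all 8 inputs.

Yes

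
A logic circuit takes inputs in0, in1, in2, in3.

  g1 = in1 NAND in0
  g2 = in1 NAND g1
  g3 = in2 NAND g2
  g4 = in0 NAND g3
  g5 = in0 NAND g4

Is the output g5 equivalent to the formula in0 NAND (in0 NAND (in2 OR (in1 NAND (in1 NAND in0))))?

No

g1 = in1 NAND in0
g2 = in1 NAND g1 = in1 NAND (in1 NAND in0)
g3 = in2 NAND g2 = in2 NAND (in1 NAND (in1 NAND in0))
g4 = in0 NAND g3 = in0 NAND (in2 NAND (in1 NAND (in1 NAND in0)))
g5 = in0 NAND g4 = in0 NAND (in0 NAND (in2 NAND (in1 NAND (in1 NAND in0))))
At in0=1, in1=0, in2=1, in3=0: circuit gives 0, formula gives 1.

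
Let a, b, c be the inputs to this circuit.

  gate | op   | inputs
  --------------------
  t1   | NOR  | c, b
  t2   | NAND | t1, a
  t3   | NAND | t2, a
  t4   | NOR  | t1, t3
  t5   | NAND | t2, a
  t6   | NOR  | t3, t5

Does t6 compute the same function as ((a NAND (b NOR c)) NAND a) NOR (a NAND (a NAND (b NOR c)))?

Yes

t1 = c NOR b
t2 = t1 NAND a = (c NOR b) NAND a
t3 = t2 NAND a = ((c NOR b) NAND a) NAND a
t5 = t2 NAND a = ((c NOR b) NAND a) NAND a
t6 = t3 NOR t5 = (((c NOR b) NAND a) NAND a) NOR (((c NOR b) NAND a) NAND a)
At a=0, b=0, c=0: circuit gives 0, formula gives 0.
At a=1, b=0, c=1: circuit gives 1, formula gives 1.
Agrees on all 8 inputs.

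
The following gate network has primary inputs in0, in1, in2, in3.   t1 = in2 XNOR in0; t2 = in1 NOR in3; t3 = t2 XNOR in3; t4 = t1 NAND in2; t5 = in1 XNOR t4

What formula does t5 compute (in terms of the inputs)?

in1 XNOR ((in2 XNOR in0) NAND in2)

t1 = in2 XNOR in0
t4 = t1 NAND in2 = (in2 XNOR in0) NAND in2
t5 = in1 XNOR t4 = in1 XNOR ((in2 XNOR in0) NAND in2)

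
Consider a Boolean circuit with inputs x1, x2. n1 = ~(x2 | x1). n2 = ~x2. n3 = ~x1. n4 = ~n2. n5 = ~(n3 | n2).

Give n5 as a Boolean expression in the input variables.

n2 = ~x2
n3 = ~x1
n5 = ~(n3 | n2) = ~(~x1 | ~x2)

~(~x1 | ~x2)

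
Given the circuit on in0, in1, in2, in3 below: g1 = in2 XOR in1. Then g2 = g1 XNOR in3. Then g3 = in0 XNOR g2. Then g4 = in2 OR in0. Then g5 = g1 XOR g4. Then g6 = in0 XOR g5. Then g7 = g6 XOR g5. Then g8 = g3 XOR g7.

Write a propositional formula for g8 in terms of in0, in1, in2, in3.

(in0 XNOR ((in2 XOR in1) XNOR in3)) XOR ((in0 XOR ((in2 XOR in1) XOR (in2 OR in0))) XOR ((in2 XOR in1) XOR (in2 OR in0)))

g1 = in2 XOR in1
g2 = g1 XNOR in3 = (in2 XOR in1) XNOR in3
g3 = in0 XNOR g2 = in0 XNOR ((in2 XOR in1) XNOR in3)
g4 = in2 OR in0
g5 = g1 XOR g4 = (in2 XOR in1) XOR (in2 OR in0)
g6 = in0 XOR g5 = in0 XOR ((in2 XOR in1) XOR (in2 OR in0))
g7 = g6 XOR g5 = (in0 XOR ((in2 XOR in1) XOR (in2 OR in0))) XOR ((in2 XOR in1) XOR (in2 OR in0))
g8 = g3 XOR g7 = (in0 XNOR ((in2 XOR in1) XNOR in3)) XOR ((in0 XOR ((in2 XOR in1) XOR (in2 OR in0))) XOR ((in2 XOR in1) XOR (in2 OR in0)))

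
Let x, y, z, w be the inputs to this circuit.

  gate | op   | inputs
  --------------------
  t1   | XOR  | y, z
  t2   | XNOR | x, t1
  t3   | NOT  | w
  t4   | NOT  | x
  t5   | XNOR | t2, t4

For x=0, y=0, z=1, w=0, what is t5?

t1 = 0 XOR 1 = 1
t2 = 0 XNOR 1 = 0
t4 = NOT 0 = 1
t5 = 0 XNOR 1 = 0

0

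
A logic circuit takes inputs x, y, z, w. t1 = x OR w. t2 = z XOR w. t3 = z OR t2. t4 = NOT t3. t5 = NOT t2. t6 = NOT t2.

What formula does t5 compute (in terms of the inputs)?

t2 = z XOR w
t5 = NOT t2 = NOT (z XOR w)

NOT (z XOR w)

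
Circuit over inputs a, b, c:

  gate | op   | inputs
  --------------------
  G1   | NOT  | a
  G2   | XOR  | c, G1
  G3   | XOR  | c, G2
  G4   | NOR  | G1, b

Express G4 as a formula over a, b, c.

G1 = NOT a
G4 = G1 NOR b = NOT a NOR b

NOT a NOR b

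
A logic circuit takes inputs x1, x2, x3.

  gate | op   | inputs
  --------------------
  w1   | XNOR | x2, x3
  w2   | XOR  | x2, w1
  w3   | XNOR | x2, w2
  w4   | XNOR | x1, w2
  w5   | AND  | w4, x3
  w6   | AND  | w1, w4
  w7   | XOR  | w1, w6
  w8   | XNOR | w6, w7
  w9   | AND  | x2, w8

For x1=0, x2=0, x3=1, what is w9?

w1 = 0 XNOR 1 = 0
w2 = 0 XOR 0 = 0
w4 = 0 XNOR 0 = 1
w6 = 0 AND 1 = 0
w7 = 0 XOR 0 = 0
w8 = 0 XNOR 0 = 1
w9 = 0 AND 1 = 0

0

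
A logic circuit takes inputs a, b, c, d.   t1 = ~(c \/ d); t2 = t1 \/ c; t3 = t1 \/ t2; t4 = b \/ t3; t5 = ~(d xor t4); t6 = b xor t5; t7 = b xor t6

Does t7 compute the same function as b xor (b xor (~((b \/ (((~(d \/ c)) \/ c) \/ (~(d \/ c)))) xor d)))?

t1 = ~(c \/ d)
t2 = t1 \/ c = (~(c \/ d)) \/ c
t3 = t1 \/ t2 = (~(c \/ d)) \/ ((~(c \/ d)) \/ c)
t4 = b \/ t3 = b \/ ((~(c \/ d)) \/ ((~(c \/ d)) \/ c))
t5 = ~(d xor t4) = ~(d xor (b \/ ((~(c \/ d)) \/ ((~(c \/ d)) \/ c))))
t6 = b xor t5 = b xor (~(d xor (b \/ ((~(c \/ d)) \/ ((~(c \/ d)) \/ c)))))
t7 = b xor t6 = b xor (b xor (~(d xor (b \/ ((~(c \/ d)) \/ ((~(c \/ d)) \/ c))))))
At a=0, b=0, c=0, d=0: circuit gives 0, formula gives 0.
At a=0, b=0, c=1, d=1: circuit gives 1, formula gives 1.
Agrees on all 16 inputs.

Yes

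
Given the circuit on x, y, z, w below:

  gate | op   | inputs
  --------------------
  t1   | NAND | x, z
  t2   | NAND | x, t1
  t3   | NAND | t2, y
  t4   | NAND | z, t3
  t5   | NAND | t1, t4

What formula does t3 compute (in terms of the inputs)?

(x NAND (x NAND z)) NAND y

t1 = x NAND z
t2 = x NAND t1 = x NAND (x NAND z)
t3 = t2 NAND y = (x NAND (x NAND z)) NAND y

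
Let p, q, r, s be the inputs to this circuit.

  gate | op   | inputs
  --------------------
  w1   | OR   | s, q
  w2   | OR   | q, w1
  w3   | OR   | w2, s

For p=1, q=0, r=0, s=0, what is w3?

w1 = 0 OR 0 = 0
w2 = 0 OR 0 = 0
w3 = 0 OR 0 = 0

0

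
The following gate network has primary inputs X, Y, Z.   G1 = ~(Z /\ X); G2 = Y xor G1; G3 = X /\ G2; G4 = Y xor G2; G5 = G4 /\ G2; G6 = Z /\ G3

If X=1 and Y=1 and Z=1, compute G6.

G1 = ~(1 /\ 1) = 0
G2 = 1 xor 0 = 1
G3 = 1 /\ 1 = 1
G6 = 1 /\ 1 = 1

1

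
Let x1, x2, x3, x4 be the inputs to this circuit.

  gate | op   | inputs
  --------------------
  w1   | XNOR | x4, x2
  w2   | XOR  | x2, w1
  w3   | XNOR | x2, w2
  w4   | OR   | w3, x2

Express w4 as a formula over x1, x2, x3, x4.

w1 = x4 XNOR x2
w2 = x2 XOR w1 = x2 XOR (x4 XNOR x2)
w3 = x2 XNOR w2 = x2 XNOR (x2 XOR (x4 XNOR x2))
w4 = w3 OR x2 = (x2 XNOR (x2 XOR (x4 XNOR x2))) OR x2

(x2 XNOR (x2 XOR (x4 XNOR x2))) OR x2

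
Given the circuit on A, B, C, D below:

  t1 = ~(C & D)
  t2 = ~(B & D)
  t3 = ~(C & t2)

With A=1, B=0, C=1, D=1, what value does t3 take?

t2 = ~(0 & 1) = 1
t3 = ~(1 & 1) = 0

0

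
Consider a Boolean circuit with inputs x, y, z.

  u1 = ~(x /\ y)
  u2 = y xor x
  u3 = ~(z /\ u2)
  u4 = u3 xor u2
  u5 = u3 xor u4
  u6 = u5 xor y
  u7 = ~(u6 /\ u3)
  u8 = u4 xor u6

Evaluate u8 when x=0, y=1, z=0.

u2 = 1 xor 0 = 1
u3 = ~(0 /\ 1) = 1
u4 = 1 xor 1 = 0
u5 = 1 xor 0 = 1
u6 = 1 xor 1 = 0
u8 = 0 xor 0 = 0

0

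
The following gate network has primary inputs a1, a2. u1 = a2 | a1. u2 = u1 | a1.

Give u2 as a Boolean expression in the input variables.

u1 = a2 | a1
u2 = u1 | a1 = (a2 | a1) | a1

(a2 | a1) | a1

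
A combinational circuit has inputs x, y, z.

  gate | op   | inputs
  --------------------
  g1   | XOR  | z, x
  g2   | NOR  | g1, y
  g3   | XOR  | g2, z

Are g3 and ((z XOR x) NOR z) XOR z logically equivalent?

g1 = z XOR x
g2 = g1 NOR y = (z XOR x) NOR y
g3 = g2 XOR z = ((z XOR x) NOR y) XOR z
At x=0, y=1, z=0: circuit gives 0, formula gives 1.

No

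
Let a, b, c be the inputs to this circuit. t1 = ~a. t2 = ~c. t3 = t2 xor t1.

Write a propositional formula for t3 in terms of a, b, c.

~c xor ~a

t1 = ~a
t2 = ~c
t3 = t2 xor t1 = ~c xor ~a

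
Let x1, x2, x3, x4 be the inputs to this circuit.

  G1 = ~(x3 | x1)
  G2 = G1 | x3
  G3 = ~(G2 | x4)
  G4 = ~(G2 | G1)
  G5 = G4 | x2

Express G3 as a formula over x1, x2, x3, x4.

~(((~(x3 | x1)) | x3) | x4)

G1 = ~(x3 | x1)
G2 = G1 | x3 = (~(x3 | x1)) | x3
G3 = ~(G2 | x4) = ~(((~(x3 | x1)) | x3) | x4)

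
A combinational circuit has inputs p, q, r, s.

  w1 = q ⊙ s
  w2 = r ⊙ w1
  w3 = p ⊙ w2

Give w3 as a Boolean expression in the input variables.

w1 = q ⊙ s
w2 = r ⊙ w1 = r ⊙ (q ⊙ s)
w3 = p ⊙ w2 = p ⊙ (r ⊙ (q ⊙ s))

p ⊙ (r ⊙ (q ⊙ s))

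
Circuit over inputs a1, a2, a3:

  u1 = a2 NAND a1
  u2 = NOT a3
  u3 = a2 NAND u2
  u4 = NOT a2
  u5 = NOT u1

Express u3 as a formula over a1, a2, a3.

u2 = NOT a3
u3 = a2 NAND u2 = a2 NAND NOT a3

a2 NAND NOT a3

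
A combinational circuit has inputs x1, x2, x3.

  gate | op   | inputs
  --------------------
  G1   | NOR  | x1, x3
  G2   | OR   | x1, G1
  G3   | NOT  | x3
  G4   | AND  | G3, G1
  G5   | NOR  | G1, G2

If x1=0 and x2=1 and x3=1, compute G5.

G1 = 0 NOR 1 = 0
G2 = 0 OR 0 = 0
G5 = 0 NOR 0 = 1

1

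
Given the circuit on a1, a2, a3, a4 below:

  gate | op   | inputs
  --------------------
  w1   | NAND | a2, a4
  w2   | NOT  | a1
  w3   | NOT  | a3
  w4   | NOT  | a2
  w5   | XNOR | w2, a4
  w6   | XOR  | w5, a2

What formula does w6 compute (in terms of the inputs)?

w2 = NOT a1
w5 = w2 XNOR a4 = NOT a1 XNOR a4
w6 = w5 XOR a2 = (NOT a1 XNOR a4) XOR a2

(NOT a1 XNOR a4) XOR a2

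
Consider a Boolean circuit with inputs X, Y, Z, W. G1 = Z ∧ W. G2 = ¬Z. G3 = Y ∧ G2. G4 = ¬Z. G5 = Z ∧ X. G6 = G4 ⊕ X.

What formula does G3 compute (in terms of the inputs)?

Y ∧ ¬Z

G2 = ¬Z
G3 = Y ∧ G2 = Y ∧ ¬Z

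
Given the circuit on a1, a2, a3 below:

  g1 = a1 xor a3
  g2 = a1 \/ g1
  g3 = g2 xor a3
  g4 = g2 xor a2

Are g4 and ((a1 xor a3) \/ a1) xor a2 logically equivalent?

g1 = a1 xor a3
g2 = a1 \/ g1 = a1 \/ (a1 xor a3)
g4 = g2 xor a2 = (a1 \/ (a1 xor a3)) xor a2
At a1=0, a2=0, a3=0: circuit gives 0, formula gives 0.
At a1=0, a2=0, a3=1: circuit gives 1, formula gives 1.
Agrees on all 8 inputs.

Yes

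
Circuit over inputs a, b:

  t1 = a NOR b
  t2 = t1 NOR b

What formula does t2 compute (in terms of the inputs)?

(a NOR b) NOR b

t1 = a NOR b
t2 = t1 NOR b = (a NOR b) NOR b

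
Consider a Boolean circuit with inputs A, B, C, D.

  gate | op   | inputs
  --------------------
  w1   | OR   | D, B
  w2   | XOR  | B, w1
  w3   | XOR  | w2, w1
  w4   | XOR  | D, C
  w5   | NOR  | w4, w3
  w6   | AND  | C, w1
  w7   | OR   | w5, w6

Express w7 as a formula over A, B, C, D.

((D XOR C) NOR ((B XOR (D OR B)) XOR (D OR B))) OR (C AND (D OR B))

w1 = D OR B
w2 = B XOR w1 = B XOR (D OR B)
w3 = w2 XOR w1 = (B XOR (D OR B)) XOR (D OR B)
w4 = D XOR C
w5 = w4 NOR w3 = (D XOR C) NOR ((B XOR (D OR B)) XOR (D OR B))
w6 = C AND w1 = C AND (D OR B)
w7 = w5 OR w6 = ((D XOR C) NOR ((B XOR (D OR B)) XOR (D OR B))) OR (C AND (D OR B))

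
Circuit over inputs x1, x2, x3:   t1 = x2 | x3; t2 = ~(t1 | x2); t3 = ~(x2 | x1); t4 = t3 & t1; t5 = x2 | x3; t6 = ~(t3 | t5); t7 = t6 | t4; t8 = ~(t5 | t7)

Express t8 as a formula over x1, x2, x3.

t1 = x2 | x3
t3 = ~(x2 | x1)
t4 = t3 & t1 = (~(x2 | x1)) & (x2 | x3)
t5 = x2 | x3
t6 = ~(t3 | t5) = ~((~(x2 | x1)) | (x2 | x3))
t7 = t6 | t4 = (~((~(x2 | x1)) | (x2 | x3))) | ((~(x2 | x1)) & (x2 | x3))
t8 = ~(t5 | t7) = ~((x2 | x3) | ((~((~(x2 | x1)) | (x2 | x3))) | ((~(x2 | x1)) & (x2 | x3))))

~((x2 | x3) | ((~((~(x2 | x1)) | (x2 | x3))) | ((~(x2 | x1)) & (x2 | x3))))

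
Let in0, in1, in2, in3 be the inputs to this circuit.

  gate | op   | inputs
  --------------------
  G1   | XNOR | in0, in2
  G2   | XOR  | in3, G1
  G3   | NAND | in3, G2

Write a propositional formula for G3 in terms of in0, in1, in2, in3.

in3 NAND (in3 XOR (in0 XNOR in2))

G1 = in0 XNOR in2
G2 = in3 XOR G1 = in3 XOR (in0 XNOR in2)
G3 = in3 NAND G2 = in3 NAND (in3 XOR (in0 XNOR in2))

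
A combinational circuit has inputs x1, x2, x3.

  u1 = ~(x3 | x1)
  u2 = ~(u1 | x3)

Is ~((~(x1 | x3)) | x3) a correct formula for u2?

u1 = ~(x3 | x1)
u2 = ~(u1 | x3) = ~((~(x3 | x1)) | x3)
At x1=0, x2=0, x3=0: circuit gives 0, formula gives 0.
At x1=1, x2=0, x3=0: circuit gives 1, formula gives 1.
Agrees on all 8 inputs.

Yes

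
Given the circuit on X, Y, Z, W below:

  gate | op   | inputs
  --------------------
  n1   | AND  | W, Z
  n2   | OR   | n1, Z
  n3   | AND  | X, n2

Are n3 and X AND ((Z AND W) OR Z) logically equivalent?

Yes

n1 = W AND Z
n2 = n1 OR Z = (W AND Z) OR Z
n3 = X AND n2 = X AND ((W AND Z) OR Z)
At X=0, Y=0, Z=0, W=0: circuit gives 0, formula gives 0.
At X=1, Y=0, Z=1, W=0: circuit gives 1, formula gives 1.
Agrees on all 16 inputs.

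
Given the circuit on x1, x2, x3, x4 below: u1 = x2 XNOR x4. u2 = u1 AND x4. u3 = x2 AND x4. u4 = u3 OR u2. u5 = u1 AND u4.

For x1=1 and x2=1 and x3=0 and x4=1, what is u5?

1

u1 = 1 XNOR 1 = 1
u2 = 1 AND 1 = 1
u3 = 1 AND 1 = 1
u4 = 1 OR 1 = 1
u5 = 1 AND 1 = 1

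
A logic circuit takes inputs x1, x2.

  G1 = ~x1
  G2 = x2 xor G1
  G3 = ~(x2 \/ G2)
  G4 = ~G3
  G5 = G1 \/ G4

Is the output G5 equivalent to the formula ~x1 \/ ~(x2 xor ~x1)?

No

G1 = ~x1
G2 = x2 xor G1 = x2 xor ~x1
G3 = ~(x2 \/ G2) = ~(x2 \/ (x2 xor ~x1))
G4 = ~G3 = ~(~(x2 \/ (x2 xor ~x1)))
G5 = G1 \/ G4 = ~x1 \/ ~(~(x2 \/ (x2 xor ~x1)))
At x1=1, x2=0: circuit gives 0, formula gives 1.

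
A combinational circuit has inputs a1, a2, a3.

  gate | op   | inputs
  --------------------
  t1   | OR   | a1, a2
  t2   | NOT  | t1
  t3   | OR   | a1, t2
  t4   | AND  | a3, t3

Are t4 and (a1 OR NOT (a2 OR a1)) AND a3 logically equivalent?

Yes

t1 = a1 OR a2
t2 = NOT t1 = NOT (a1 OR a2)
t3 = a1 OR t2 = a1 OR NOT (a1 OR a2)
t4 = a3 AND t3 = a3 AND (a1 OR NOT (a1 OR a2))
At a1=0, a2=0, a3=0: circuit gives 0, formula gives 0.
At a1=0, a2=0, a3=1: circuit gives 1, formula gives 1.
Agrees on all 8 inputs.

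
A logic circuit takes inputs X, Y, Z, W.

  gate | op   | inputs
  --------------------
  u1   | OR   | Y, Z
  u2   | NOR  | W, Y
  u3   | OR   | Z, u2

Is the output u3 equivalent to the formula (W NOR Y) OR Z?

Yes

u2 = W NOR Y
u3 = Z OR u2 = Z OR (W NOR Y)
At X=0, Y=0, Z=0, W=1: circuit gives 0, formula gives 0.
At X=0, Y=0, Z=0, W=0: circuit gives 1, formula gives 1.
Agrees on all 16 inputs.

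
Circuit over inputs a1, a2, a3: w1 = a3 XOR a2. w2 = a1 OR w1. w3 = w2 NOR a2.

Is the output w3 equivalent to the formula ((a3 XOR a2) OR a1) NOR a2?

Yes

w1 = a3 XOR a2
w2 = a1 OR w1 = a1 OR (a3 XOR a2)
w3 = w2 NOR a2 = (a1 OR (a3 XOR a2)) NOR a2
At a1=0, a2=0, a3=1: circuit gives 0, formula gives 0.
At a1=0, a2=0, a3=0: circuit gives 1, formula gives 1.
Agrees on all 8 inputs.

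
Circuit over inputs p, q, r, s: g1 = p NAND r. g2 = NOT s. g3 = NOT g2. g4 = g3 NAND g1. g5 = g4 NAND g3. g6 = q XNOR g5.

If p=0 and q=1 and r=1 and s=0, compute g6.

g1 = 0 NAND 1 = 1
g2 = NOT 0 = 1
g3 = NOT 1 = 0
g4 = 0 NAND 1 = 1
g5 = 1 NAND 0 = 1
g6 = 1 XNOR 1 = 1

1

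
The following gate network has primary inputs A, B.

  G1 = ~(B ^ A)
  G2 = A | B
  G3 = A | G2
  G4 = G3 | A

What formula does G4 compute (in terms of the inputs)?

G2 = A | B
G3 = A | G2 = A | (A | B)
G4 = G3 | A = (A | (A | B)) | A

(A | (A | B)) | A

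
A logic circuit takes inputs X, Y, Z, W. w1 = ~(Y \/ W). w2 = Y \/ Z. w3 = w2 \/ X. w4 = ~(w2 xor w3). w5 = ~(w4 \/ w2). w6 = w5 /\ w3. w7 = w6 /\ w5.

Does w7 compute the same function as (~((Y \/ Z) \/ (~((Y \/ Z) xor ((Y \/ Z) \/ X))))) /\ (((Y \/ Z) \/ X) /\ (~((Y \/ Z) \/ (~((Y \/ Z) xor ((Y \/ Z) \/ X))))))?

Yes

w2 = Y \/ Z
w3 = w2 \/ X = (Y \/ Z) \/ X
w4 = ~(w2 xor w3) = ~((Y \/ Z) xor ((Y \/ Z) \/ X))
w5 = ~(w4 \/ w2) = ~((~((Y \/ Z) xor ((Y \/ Z) \/ X))) \/ (Y \/ Z))
w6 = w5 /\ w3 = (~((~((Y \/ Z) xor ((Y \/ Z) \/ X))) \/ (Y \/ Z))) /\ ((Y \/ Z) \/ X)
w7 = w6 /\ w5 = ((~((~((Y \/ Z) xor ((Y \/ Z) \/ X))) \/ (Y \/ Z))) /\ ((Y \/ Z) \/ X)) /\ (~((~((Y \/ Z) xor ((Y \/ Z) \/ X))) \/ (Y \/ Z)))
At X=0, Y=0, Z=0, W=0: circuit gives 0, formula gives 0.
At X=1, Y=0, Z=0, W=0: circuit gives 1, formula gives 1.
Agrees on all 16 inputs.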